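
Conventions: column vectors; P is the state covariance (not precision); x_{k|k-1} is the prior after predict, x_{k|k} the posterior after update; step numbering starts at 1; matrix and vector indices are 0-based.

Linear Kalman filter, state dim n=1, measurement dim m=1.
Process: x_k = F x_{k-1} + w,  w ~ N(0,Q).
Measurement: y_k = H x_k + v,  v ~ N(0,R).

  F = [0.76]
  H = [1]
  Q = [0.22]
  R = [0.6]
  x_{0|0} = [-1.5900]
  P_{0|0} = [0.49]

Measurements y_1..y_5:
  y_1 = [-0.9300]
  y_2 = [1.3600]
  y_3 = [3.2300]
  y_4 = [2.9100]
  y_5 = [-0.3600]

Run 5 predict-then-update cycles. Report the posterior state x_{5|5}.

x_post = [0.6624]

step 1: x^-=[-1.2084]  P^-=[0.5030]  S=[1.1030]  K=[0.4560]  nu=[0.2784]  x^+=[-1.0814]  P^+=[0.2736]
step 2: x^-=[-0.8219]  P^-=[0.3780]  S=[0.9780]  K=[0.3865]  nu=[2.1819]  x^+=[0.0215]  P^+=[0.2319]
step 3: x^-=[0.0163]  P^-=[0.3540]  S=[0.9540]  K=[0.3710]  nu=[3.2137]  x^+=[1.2087]  P^+=[0.2226]
step 4: x^-=[0.9186]  P^-=[0.3486]  S=[0.9486]  K=[0.3675]  nu=[1.9914]  x^+=[1.6504]  P^+=[0.2205]
step 5: x^-=[1.2543]  P^-=[0.3474]  S=[0.9474]  K=[0.3667]  nu=[-1.6143]  x^+=[0.6624]  P^+=[0.2200]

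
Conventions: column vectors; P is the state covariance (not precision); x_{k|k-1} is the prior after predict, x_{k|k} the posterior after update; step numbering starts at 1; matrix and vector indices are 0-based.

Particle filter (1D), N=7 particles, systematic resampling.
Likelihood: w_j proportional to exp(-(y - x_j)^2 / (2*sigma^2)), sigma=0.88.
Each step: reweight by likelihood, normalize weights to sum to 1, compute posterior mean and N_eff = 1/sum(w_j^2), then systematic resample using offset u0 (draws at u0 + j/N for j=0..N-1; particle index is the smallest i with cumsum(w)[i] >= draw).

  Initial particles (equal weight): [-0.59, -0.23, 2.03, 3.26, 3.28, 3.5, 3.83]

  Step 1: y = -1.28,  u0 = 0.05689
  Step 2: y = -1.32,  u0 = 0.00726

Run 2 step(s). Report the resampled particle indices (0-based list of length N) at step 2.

resampled_idx = [0, 0, 1, 2, 3, 4, 5]

step 1: w=[0.5993, 0.4000, 0.0007, 0.0000, 0.0000, 0.0000, 0.0000]  mean=-0.4442  Neff=1.9261  idx=[0, 0, 0, 0, 1, 1, 1]
step 2: w=[0.1676, 0.1676, 0.1676, 0.1676, 0.1098, 0.1098, 0.1098]  mean=-0.4714  Neff=6.7299  idx=[0, 0, 1, 2, 3, 4, 5]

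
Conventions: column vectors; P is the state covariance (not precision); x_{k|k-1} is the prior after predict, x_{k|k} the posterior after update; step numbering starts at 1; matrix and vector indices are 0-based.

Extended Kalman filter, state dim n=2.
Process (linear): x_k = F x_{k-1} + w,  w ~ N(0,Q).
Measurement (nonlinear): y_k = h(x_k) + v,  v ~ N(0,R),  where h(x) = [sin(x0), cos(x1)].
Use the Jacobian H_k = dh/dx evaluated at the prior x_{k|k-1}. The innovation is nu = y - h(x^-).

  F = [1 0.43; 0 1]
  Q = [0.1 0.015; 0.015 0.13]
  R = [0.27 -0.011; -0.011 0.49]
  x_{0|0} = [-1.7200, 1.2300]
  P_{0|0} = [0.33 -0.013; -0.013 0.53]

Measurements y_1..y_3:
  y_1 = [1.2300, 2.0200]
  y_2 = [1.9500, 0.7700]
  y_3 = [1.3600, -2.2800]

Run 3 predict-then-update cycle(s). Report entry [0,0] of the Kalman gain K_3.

step 1: x^-=[-1.1911, 1.2300]  P^-=[0.5168 0.2299; 0.2299 0.6600]  H_jac=[0.3706 0.0000; 0.0000 -0.9425]  S=[0.3410 -0.0913; -0.0913 1.0763]  K=[0.5196 -0.1572; 0.0973 -0.5697]  nu=[2.1588, 1.6858]  x^+=[-0.3344, 0.4797]  P^+=[0.3832 0.0878; 0.0878 0.2973]
step 2: x^-=[-0.1281, 0.4797]  P^-=[0.6137 0.2307; 0.2307 0.4273]  H_jac=[0.9918 0.0000; 0.0000 -0.4615]  S=[0.8737 -0.1166; -0.1166 0.5810]  K=[0.6907 -0.0446; 0.2225 -0.2948]  nu=[2.0777, -0.1171]  x^+=[1.3123, 0.9766]  P^+=[0.1885 0.0638; 0.0638 0.3183]
step 3: x^-=[1.7322, 0.9766]  P^-=[0.4023 0.2157; 0.2157 0.4483]  H_jac=[-0.1607 0.0000; 0.0000 -0.8286]  S=[0.2804 0.0177; 0.0177 0.7978]  K=[-0.2167 -0.2192; -0.0943 -0.4635]  nu=[0.3730, -2.8399]  x^+=[2.2739, 2.2577]  P^+=[0.3491 0.1268; 0.1268 0.2728]

K[0,0] = -0.2167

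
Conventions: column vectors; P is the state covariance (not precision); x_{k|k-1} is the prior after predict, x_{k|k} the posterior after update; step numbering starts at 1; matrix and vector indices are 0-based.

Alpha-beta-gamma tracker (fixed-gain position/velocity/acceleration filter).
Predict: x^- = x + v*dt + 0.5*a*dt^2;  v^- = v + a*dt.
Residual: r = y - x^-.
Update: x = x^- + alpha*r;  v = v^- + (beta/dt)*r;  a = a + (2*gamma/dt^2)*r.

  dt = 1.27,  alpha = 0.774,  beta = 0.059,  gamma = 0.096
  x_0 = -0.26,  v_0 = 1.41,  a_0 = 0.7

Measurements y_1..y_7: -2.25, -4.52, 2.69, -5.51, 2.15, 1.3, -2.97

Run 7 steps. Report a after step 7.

step 1: x_pred=2.0952  r=-4.3452  x^+=-1.2680  v^+=2.0971  a^+=0.1827
step 2: x_pred=1.5428  r=-6.0628  x^+=-3.1498  v^+=2.0476  a^+=-0.5390
step 3: x_pred=-0.9841  r=3.6741  x^+=1.8597  v^+=1.5338  a^+=-0.1016
step 4: x_pred=3.7256  r=-9.2356  x^+=-3.4228  v^+=0.9757  a^+=-1.2010
step 5: x_pred=-3.1522  r=5.3022  x^+=0.9517  v^+=-0.3033  a^+=-0.5698
step 6: x_pred=0.1070  r=1.1930  x^+=1.0304  v^+=-0.9716  a^+=-0.4278
step 7: x_pred=-0.5485  r=-2.4215  x^+=-2.4227  v^+=-1.6274  a^+=-0.7161

a_post = -0.7161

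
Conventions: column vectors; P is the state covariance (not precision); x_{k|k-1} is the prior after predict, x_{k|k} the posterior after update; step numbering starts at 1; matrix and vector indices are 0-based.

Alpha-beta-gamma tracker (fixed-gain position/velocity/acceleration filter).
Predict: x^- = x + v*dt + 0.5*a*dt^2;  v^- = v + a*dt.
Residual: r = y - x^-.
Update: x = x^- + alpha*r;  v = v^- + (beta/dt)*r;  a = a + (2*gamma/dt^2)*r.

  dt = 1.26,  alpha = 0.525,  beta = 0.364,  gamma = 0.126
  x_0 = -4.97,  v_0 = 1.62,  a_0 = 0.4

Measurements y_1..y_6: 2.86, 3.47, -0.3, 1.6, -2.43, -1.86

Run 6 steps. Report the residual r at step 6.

step 1: x_pred=-2.6113  r=5.4713  x^+=0.2611  v^+=3.7046  a^+=1.2685
step 2: x_pred=5.9358  r=-2.4658  x^+=4.6413  v^+=4.5905  a^+=0.8771
step 3: x_pred=11.1215  r=-11.4215  x^+=5.1252  v^+=2.3960  a^+=-0.9359
step 4: x_pred=7.4013  r=-5.8013  x^+=4.3556  v^+=-0.4591  a^+=-1.8567
step 5: x_pred=2.3033  r=-4.7333  x^+=-0.1817  v^+=-4.1660  a^+=-2.6080
step 6: x_pred=-7.5011  r=5.6411  x^+=-4.5395  v^+=-5.8225  a^+=-1.7126

resid = 5.6411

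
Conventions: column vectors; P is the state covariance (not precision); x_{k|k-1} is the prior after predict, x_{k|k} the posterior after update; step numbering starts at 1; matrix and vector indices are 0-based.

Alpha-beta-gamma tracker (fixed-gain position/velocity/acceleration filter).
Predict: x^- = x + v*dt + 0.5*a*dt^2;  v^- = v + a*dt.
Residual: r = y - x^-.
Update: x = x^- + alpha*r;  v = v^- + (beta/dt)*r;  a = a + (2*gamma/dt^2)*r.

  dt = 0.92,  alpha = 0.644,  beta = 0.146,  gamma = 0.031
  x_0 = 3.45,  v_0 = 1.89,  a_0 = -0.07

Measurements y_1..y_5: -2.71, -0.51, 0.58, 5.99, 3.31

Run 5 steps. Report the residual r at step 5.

resid = -0.1361

step 1: x_pred=5.1592  r=-7.8692  x^+=0.0914  v^+=0.5768  a^+=-0.6464
step 2: x_pred=0.3485  r=-0.8585  x^+=-0.2044  v^+=-0.1542  a^+=-0.7093
step 3: x_pred=-0.6464  r=1.2264  x^+=0.1434  v^+=-0.6121  a^+=-0.6195
step 4: x_pred=-0.6819  r=6.6719  x^+=3.6148  v^+=-0.1232  a^+=-0.1308
step 5: x_pred=3.4461  r=-0.1361  x^+=3.3585  v^+=-0.2651  a^+=-0.1407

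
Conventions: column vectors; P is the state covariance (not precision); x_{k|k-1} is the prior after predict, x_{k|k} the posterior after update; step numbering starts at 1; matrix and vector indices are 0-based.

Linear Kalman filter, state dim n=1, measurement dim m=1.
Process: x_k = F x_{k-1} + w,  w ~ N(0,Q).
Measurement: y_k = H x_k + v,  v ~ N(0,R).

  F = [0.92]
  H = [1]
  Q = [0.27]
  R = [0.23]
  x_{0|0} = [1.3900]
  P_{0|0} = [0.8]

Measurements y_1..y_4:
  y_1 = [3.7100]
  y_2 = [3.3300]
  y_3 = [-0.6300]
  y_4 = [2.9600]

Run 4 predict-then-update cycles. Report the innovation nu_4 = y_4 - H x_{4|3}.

innov = [2.3306]

step 1: x^-=[1.2788]  P^-=[0.9471]  S=[1.1771]  K=[0.8046]  nu=[2.4312]  x^+=[3.2350]  P^+=[0.1851]
step 2: x^-=[2.9762]  P^-=[0.4266]  S=[0.6566]  K=[0.6497]  nu=[0.3538]  x^+=[3.2061]  P^+=[0.1494]
step 3: x^-=[2.9496]  P^-=[0.3965]  S=[0.6265]  K=[0.6329]  nu=[-3.5796]  x^+=[0.6842]  P^+=[0.1456]
step 4: x^-=[0.6294]  P^-=[0.3932]  S=[0.6232]  K=[0.6309]  nu=[2.3306]  x^+=[2.0999]  P^+=[0.1451]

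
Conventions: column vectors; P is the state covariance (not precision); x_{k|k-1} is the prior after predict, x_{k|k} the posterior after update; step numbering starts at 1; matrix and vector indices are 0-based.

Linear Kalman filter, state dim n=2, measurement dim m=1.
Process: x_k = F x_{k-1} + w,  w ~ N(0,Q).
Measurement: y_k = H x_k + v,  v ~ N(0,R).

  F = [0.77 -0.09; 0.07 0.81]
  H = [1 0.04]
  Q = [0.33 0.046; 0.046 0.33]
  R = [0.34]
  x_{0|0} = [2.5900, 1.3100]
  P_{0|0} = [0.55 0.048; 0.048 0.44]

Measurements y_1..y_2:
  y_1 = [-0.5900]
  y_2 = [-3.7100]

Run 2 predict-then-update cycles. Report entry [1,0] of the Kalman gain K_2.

K[1,0] = 0.0592

step 1: x^-=[1.8764, 1.2424]  P^-=[0.6530 0.0732; 0.0732 0.6268]  S=[0.9999]  K=[0.6560; 0.0983]  nu=[-2.5161]  x^+=[0.2258, 0.9951]  P^+=[0.2227 0.0087; 0.0087 0.6172]
step 2: x^-=[0.0843, 0.8218]  P^-=[0.4658 0.0184; 0.0184 0.7370]  S=[0.8085]  K=[0.5771; 0.0592]  nu=[-3.8272]  x^+=[-2.1243, 0.5952]  P^+=[0.1966 -0.0092; -0.0092 0.7342]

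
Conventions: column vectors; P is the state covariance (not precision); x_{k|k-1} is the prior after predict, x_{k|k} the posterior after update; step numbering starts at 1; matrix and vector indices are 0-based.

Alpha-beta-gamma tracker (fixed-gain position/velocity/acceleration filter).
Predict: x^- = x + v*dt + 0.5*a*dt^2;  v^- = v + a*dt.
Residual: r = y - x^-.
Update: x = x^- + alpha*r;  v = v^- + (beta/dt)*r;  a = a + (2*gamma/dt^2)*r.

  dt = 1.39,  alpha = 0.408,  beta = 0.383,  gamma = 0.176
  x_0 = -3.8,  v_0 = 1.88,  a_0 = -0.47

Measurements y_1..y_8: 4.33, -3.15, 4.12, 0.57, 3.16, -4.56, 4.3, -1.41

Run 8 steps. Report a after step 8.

a_post = 1.7671

step 1: x_pred=-1.6408  r=5.9708  x^+=0.7953  v^+=2.8719  a^+=0.6178
step 2: x_pred=5.3840  r=-8.5340  x^+=1.9021  v^+=1.3792  a^+=-0.9370
step 3: x_pred=2.9140  r=1.2060  x^+=3.4061  v^+=0.4091  a^+=-0.7173
step 4: x_pred=3.2818  r=-2.7118  x^+=2.1754  v^+=-1.3351  a^+=-1.2113
step 5: x_pred=-0.8506  r=4.0106  x^+=0.7857  v^+=-1.9138  a^+=-0.4806
step 6: x_pred=-2.3387  r=-2.2213  x^+=-3.2450  v^+=-3.1939  a^+=-0.8853
step 7: x_pred=-8.5398  r=12.8398  x^+=-3.3011  v^+=-0.8866  a^+=1.4539
step 8: x_pred=-3.1290  r=1.7190  x^+=-2.4276  v^+=1.6080  a^+=1.7671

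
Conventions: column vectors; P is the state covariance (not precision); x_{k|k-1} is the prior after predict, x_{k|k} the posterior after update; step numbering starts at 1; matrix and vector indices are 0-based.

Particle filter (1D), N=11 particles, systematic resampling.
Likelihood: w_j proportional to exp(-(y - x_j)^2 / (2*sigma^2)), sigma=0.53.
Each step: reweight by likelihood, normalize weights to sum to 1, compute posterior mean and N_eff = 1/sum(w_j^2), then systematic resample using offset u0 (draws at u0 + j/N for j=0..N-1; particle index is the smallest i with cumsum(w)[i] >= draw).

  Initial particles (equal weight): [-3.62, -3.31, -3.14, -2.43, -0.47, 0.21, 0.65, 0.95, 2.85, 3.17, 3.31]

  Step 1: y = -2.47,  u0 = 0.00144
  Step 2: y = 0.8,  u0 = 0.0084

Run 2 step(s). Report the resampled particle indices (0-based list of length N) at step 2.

resampled_idx = [5, 5, 6, 6, 7, 7, 8, 8, 9, 9, 10]

step 1: w=[0.0520, 0.1558, 0.2461, 0.5456, 0.0004, 0.0000, 0.0000, 0.0000, 0.0000, 0.0000, 0.0000]  mean=-2.8029  Neff=2.5956  idx=[0, 1, 1, 2, 2, 3, 3, 3, 3, 3, 3]
step 2: w=[0.0000, 0.0000, 0.0000, 0.0000, 0.0000, 0.1667, 0.1667, 0.1667, 0.1667, 0.1667, 0.1667]  mean=-2.4300  Neff=6.0005  idx=[5, 5, 6, 6, 7, 7, 8, 8, 9, 9, 10]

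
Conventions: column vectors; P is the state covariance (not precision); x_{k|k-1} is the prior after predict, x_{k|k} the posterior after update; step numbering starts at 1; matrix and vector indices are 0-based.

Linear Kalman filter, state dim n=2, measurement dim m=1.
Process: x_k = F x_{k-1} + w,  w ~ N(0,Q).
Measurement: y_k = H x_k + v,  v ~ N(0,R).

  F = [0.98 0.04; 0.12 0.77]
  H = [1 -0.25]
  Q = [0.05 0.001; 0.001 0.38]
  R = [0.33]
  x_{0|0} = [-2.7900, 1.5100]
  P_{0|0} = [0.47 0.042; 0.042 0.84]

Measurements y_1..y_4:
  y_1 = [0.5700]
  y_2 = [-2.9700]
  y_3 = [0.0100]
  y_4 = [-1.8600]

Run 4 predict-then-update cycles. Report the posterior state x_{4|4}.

step 1: x^-=[-2.6738, 0.8279]  P^-=[0.5060 0.1140; 0.1140 0.8926]  S=[0.8348]  K=[0.5720; -0.1307]  nu=[3.4508]  x^+=[-0.6999, 0.3769]  P^+=[0.2329 0.1764; 0.1764 0.8783]
step 2: x^-=[-0.6708, 0.2062]  P^-=[0.2889 0.1894; 0.1894 0.9367]  S=[0.5827]  K=[0.4145; -0.0768]  nu=[-2.2476]  x^+=[-1.6025, 0.3788]  P^+=[0.1888 0.2080; 0.2080 0.9333]
step 3: x^-=[-1.5553, 0.0994]  P^-=[0.2491 0.2099; 0.2099 0.9745]  S=[0.5351]  K=[0.3675; -0.0631]  nu=[1.5901]  x^+=[-0.9709, -0.0009]  P^+=[0.1768 0.2223; 0.2223 0.9724]
step 4: x^-=[-0.9515, -0.1172]  P^-=[0.2388 0.2205; 0.2205 1.0001]  S=[0.5211]  K=[0.3525; -0.0566]  nu=[-0.9378]  x^+=[-1.2821, -0.0641]  P^+=[0.1741 0.2309; 0.2309 0.9985]

x_post = [-1.2821, -0.0641]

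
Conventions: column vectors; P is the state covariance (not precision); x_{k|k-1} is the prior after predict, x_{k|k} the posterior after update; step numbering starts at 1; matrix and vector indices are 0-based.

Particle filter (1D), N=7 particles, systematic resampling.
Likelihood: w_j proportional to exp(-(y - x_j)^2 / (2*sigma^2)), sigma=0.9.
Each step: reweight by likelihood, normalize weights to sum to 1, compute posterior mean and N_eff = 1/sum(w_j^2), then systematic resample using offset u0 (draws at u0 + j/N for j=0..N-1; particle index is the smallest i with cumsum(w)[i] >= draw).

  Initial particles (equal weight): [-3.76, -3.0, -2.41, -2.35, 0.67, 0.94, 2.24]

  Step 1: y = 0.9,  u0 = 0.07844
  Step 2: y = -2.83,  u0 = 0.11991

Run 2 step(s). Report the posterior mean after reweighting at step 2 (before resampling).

post_mean = 0.7320

step 1: w=[0.0000, 0.0000, 0.0005, 0.0006, 0.4209, 0.4344, 0.1435]  mean=1.0090  Neff=2.5877  idx=[4, 4, 4, 5, 5, 5, 6]
step 2: w=[0.2568, 0.2568, 0.2568, 0.0765, 0.0765, 0.0765, 0.0001]  mean=0.7320  Neff=4.6414  idx=[0, 1, 1, 2, 2, 3, 5]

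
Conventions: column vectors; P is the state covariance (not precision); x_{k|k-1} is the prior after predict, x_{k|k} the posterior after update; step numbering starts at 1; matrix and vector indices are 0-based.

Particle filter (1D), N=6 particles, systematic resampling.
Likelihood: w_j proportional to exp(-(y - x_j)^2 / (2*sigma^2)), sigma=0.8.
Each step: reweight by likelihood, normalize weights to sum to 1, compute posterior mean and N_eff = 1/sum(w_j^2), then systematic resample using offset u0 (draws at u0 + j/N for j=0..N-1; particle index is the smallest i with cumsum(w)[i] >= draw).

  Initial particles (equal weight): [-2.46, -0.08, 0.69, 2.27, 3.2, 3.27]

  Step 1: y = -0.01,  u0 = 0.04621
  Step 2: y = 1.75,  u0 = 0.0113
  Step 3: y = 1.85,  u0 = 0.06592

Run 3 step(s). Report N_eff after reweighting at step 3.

step 1: w=[0.0054, 0.5842, 0.3999, 0.0101, 0.0002, 0.0001]  mean=0.2399  Neff=1.9943  idx=[1, 1, 1, 1, 2, 2]
step 2: w=[0.0650, 0.0650, 0.0650, 0.0650, 0.3699, 0.3699]  mean=0.4897  Neff=3.4408  idx=[0, 2, 4, 4, 5, 5]
step 3: w=[0.0361, 0.0361, 0.2319, 0.2319, 0.2319, 0.2319]  mean=0.6343  Neff=4.5919  idx=[1, 2, 3, 4, 4, 5]

N_eff = 4.5919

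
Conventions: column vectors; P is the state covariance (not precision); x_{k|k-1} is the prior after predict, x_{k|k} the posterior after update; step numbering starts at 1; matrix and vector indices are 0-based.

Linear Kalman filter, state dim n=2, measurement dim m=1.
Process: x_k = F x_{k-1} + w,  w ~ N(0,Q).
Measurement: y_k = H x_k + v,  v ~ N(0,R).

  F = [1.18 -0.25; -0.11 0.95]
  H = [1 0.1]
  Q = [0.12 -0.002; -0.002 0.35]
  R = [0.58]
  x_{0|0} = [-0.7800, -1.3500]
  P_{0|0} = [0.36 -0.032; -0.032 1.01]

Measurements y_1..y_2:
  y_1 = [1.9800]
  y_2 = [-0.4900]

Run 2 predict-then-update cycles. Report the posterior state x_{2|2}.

step 1: x^-=[-0.5829, -1.1967]  P^-=[0.7033 -0.3254; -0.3254 1.2726]  S=[1.2309]  K=[0.5449; -0.1609]  nu=[2.6826]  x^+=[0.8788, -1.6284]  P^+=[0.3378 -0.2174; -0.2174 1.2407]
step 2: x^-=[1.4441, -1.6437]  P^-=[0.7961 -0.5902; -0.5902 1.5192]  S=[1.2733]  K=[0.5789; -0.3442]  nu=[-1.7698]  x^+=[0.4196, -1.0345]  P^+=[0.3694 -0.3365; -0.3365 1.3684]

x_post = [0.4196, -1.0345]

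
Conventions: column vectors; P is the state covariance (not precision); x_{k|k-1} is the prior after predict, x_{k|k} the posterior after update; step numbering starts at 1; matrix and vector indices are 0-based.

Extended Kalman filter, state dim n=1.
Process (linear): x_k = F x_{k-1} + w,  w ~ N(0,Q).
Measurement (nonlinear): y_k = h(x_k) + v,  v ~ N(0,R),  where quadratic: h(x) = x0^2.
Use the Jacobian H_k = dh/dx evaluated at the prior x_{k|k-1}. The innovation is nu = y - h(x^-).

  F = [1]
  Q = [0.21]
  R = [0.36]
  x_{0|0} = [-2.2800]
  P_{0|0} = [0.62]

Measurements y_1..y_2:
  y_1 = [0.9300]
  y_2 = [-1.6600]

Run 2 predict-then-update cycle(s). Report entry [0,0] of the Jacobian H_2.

step 1: x^-=[-2.2800]  P^-=[0.8300]  H_jac=[-4.5600]  S=[17.6187]  K=[-0.2148]  nu=[-4.2684]  x^+=[-1.3631]  P^+=[0.0170]
step 2: x^-=[-1.3631]  P^-=[0.2270]  H_jac=[-2.7261]  S=[2.0467]  K=[-0.3023]  nu=[-3.5180]  x^+=[-0.2996]  P^+=[0.0399]

H_jac[0,0] = -2.7261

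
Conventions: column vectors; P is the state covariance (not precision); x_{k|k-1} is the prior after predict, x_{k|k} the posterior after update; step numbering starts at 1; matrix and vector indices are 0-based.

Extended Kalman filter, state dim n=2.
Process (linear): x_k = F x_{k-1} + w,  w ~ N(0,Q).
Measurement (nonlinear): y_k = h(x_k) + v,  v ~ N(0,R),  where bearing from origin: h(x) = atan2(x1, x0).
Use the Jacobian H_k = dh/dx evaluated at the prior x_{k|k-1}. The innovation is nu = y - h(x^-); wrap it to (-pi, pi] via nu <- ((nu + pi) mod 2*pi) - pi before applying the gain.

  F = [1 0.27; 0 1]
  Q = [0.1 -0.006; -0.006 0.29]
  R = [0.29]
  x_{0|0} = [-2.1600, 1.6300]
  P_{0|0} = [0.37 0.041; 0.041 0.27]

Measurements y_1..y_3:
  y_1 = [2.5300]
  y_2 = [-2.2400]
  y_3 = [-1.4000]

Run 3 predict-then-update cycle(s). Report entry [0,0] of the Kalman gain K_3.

step 1: x^-=[-1.7199, 1.6300]  P^-=[0.5118 0.1079; 0.1079 0.5600]  H_jac=[-0.2903 -0.3063]  S=[0.4049]  K=[-0.4486; -0.5010]  nu=[0.1470]  x^+=[-1.7858, 1.5564]  P^+=[0.4303 0.0169; 0.0169 0.4584]
step 2: x^-=[-1.3656, 1.5564]  P^-=[0.5729 0.1347; 0.1347 0.7484]  H_jac=[-0.3630 -0.3185]  S=[0.4726]  K=[-0.5308; -0.6079]  nu=[1.7522]  x^+=[-2.2957, 0.4913]  P^+=[0.4397 -0.0178; -0.0178 0.5737]
step 3: x^-=[-2.1631, 0.4913]  P^-=[0.5719 0.1311; 0.1311 0.8637]  H_jac=[-0.0998 -0.4396]  S=[0.4741]  K=[-0.2420; -0.8285]  nu=[1.9649]  x^+=[-2.6385, -1.1366]  P^+=[0.5441 0.0360; 0.0360 0.5383]

K[0,0] = -0.2420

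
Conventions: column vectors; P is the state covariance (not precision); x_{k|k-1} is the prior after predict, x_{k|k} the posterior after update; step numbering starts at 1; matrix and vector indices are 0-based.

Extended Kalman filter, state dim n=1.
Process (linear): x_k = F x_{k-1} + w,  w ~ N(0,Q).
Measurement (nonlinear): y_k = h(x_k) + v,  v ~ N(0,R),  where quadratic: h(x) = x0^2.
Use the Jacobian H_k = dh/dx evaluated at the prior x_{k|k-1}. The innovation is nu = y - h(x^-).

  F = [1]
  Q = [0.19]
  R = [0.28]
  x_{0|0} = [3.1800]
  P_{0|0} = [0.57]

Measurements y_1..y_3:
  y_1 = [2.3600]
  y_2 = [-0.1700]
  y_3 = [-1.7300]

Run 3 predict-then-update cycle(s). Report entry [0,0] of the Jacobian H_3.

step 1: x^-=[3.1800]  P^-=[0.7600]  H_jac=[6.3600]  S=[31.0217]  K=[0.1558]  nu=[-7.7524]  x^+=[1.9721]  P^+=[0.0069]
step 2: x^-=[1.9721]  P^-=[0.1969]  H_jac=[3.9441]  S=[3.3424]  K=[0.2323]  nu=[-4.0591]  x^+=[1.0291]  P^+=[0.0165]
step 3: x^-=[1.0291]  P^-=[0.2065]  H_jac=[2.0583]  S=[1.1548]  K=[0.3680]  nu=[-2.7891]  x^+=[0.0026]  P^+=[0.0501]

H_jac[0,0] = 2.0583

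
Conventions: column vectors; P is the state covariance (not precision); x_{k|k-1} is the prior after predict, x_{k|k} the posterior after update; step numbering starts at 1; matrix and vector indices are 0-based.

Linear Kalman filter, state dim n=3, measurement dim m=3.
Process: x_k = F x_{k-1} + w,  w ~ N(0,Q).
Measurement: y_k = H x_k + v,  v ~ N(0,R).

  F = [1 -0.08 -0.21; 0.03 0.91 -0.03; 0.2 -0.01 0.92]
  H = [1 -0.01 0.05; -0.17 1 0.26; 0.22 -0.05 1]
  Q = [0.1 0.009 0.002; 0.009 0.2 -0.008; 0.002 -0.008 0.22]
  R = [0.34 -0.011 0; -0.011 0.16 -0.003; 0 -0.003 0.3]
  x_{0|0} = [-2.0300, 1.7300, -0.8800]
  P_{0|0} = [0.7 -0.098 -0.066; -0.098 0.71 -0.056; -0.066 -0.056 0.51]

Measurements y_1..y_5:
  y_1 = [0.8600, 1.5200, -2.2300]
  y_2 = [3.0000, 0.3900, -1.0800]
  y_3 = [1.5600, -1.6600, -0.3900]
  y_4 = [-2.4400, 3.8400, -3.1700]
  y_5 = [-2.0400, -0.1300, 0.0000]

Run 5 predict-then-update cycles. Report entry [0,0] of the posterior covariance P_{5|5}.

step 1: x^-=[-1.9836, 1.5398, -1.2329]  P^-=[0.8686 -0.0945 -0.0074; -0.0945 0.7869 -0.0905; -0.0074 -0.0905 0.6569]  S=[1.2115 -0.2587 0.2229; -0.2587 1.0021 -0.0141; 0.2229 -0.0141 1.0088]  K=[0.6982 -0.0628 0.0316; 0.1137 0.8048 -0.1632; -0.0877 0.0682 0.6744]  nu=[2.9206, -0.0365, -0.4837]  x^+=[0.0424, 1.9215, -1.8179]  P^+=[0.2405 0.0339 -0.0415; 0.0339 0.1471 -0.0515; -0.0415 -0.0515 0.2087]
step 2: x^-=[0.2705, 1.8044, -1.6832]  P^-=[0.3609 0.0488 -0.0238; 0.0488 0.3270 -0.0515; -0.0238 -0.0515 0.3918]  S=[0.6986 -0.0301 0.0732; -0.0301 0.4826 0.0320; 0.0732 0.0320 0.7037]  K=[0.5115 -0.0085 0.0228; 0.1020 0.6470 -0.1212; -0.0604 0.0721 0.5560]  nu=[2.8317, -0.9308, 0.6339]  x^+=[1.7411, 1.4142, -1.5689]  P^+=[0.1758 0.0307 -0.0303; 0.0307 0.1182 -0.0392; -0.0303 -0.0392 0.1713]
step 3: x^-=[1.9575, 1.3863, -1.1093]  P^-=[0.2906 0.0431 -0.0204; 0.0431 0.3020 -0.0406; -0.0204 -0.0406 0.3615]  S=[0.6287 -0.0226 0.0598; -0.0226 0.4609 0.0371; 0.0598 0.0371 0.6704]  K=[0.4578 -0.0044 0.0211; 0.0939 0.6301 -0.1122; -0.0512 0.0777 0.5358]  nu=[-0.3281, -2.4251, 0.3580]  x^+=[1.8255, -0.2128, -1.0892]  P^+=[0.1573 0.0279 -0.0269; 0.0279 0.1142 -0.0360; -0.0269 -0.0360 0.1646]
step 4: x^-=[2.0713, -0.1062, -0.6348]  P^-=[0.2709 0.0395 -0.0200; 0.0395 0.2984 -0.0383; -0.0200 -0.0383 0.3563]  S=[0.6091 -0.0226 0.0558; -0.0226 0.4587 0.0381; 0.0558 0.0381 0.6643]  K=[0.4405 -0.0054 0.0200; 0.0903 0.6278 -0.1106; -0.0487 0.0793 0.5321]  nu=[-4.4806, 4.4634, -2.9962]  x^+=[0.0135, 2.6224, -1.6569]  P^+=[0.1514 0.0267 -0.0260; 0.0267 0.1135 -0.0353; -0.0260 -0.0353 0.1634]
step 5: x^-=[0.1517, 2.4365, -1.5479]  P^-=[0.2648 0.0381 -0.0202; 0.0381 0.2977 -0.0379; -0.0202 -0.0379 0.3553]  S=[0.6029 -0.0230 0.0543; -0.0230 0.4585 0.0382; 0.0543 0.0382 0.6630]  K=[0.4348 -0.0062 0.0193; 0.0891 0.6274 -0.1104; -0.0481 0.0797 0.5315]  nu=[-2.0899, -2.1382, 1.6363]  x^+=[-0.7122, 0.7283, -0.7480]  P^+=[0.1495 0.0263 -0.0257; 0.0263 0.1133 -0.0351; -0.0257 -0.0351 0.1631]

P_post[0,0] = 0.1495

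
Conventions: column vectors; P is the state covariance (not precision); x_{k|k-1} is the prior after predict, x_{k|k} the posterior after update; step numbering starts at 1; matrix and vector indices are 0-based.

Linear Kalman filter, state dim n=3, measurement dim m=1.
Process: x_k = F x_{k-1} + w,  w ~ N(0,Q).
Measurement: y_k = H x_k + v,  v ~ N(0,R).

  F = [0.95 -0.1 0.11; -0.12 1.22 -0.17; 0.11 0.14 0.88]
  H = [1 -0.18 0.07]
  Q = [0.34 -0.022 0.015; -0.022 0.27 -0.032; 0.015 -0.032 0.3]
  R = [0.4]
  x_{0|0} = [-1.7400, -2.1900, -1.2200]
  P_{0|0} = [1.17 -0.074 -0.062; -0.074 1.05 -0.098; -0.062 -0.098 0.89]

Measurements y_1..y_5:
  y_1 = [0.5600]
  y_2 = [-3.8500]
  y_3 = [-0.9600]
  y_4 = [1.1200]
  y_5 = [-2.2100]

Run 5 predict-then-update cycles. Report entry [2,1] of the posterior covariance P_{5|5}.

step 1: x^-=[-1.5682, -2.2556, -1.5716]  P^-=[1.4205 -0.3908 0.1542; -0.3908 1.9352 -0.1051; 0.1542 -0.1051 0.9855]  S=[2.0529]  K=[0.7314; -0.3636; 0.1179]  nu=[1.8322]  x^+=[-0.2280, -2.9218, -1.3555]  P^+=[0.3221 0.1552 -0.0229; 0.1552 1.6638 -0.0171; -0.0229 -0.0171 0.9570]
step 2: x^-=[-0.0736, -3.3068, -1.6270]  P^-=[0.6250 -0.0964 0.1188; -0.0964 2.7393 0.1079; 0.1188 0.1079 1.0737]  S=[1.1677]  K=[0.5573; -0.4984; 0.1495]  nu=[-4.2578]  x^+=[-2.4463, -1.1848, -2.2633]  P^+=[0.2624 0.2279 0.0215; 0.2279 2.4493 0.1949; 0.0215 0.1949 1.0476]
step 3: x^-=[-2.4544, -0.7672, -2.4267]  P^-=[0.5709 -0.0778 0.1415; -0.0778 3.8029 0.4548; 0.1415 0.4548 1.2217]  S=[1.1365]  K=[0.5234; -0.6427; 0.1277]  nu=[1.5262]  x^+=[-1.6556, -1.7482, -2.2318]  P^+=[0.2596 0.3046 0.0655; 0.3046 3.3334 0.5481; 0.0655 0.5481 1.2032]
step 4: x^-=[-1.6435, -1.5547, -2.3909]  P^-=[0.5659 -0.0527 0.1648; -0.0527 4.9561 0.9569; 0.1648 0.9569 1.4573]  S=[1.1516]  K=[0.5097; -0.7623; 0.0822]  nu=[2.6510]  x^+=[-0.2923, -3.5755, -2.1731]  P^+=[0.2668 0.3947 0.1166; 0.3947 4.2870 1.0290; 0.1166 1.0290 1.4495]
step 5: x^-=[-0.1592, -3.9576, -2.4450]  P^-=[0.5679 -0.0051 0.1955; -0.0051 6.1588 1.5920; 0.1955 1.5920 1.7981]  S=[1.1654]  K=[0.4999; -0.8600; 0.0299]  nu=[-2.5921]  x^+=[-1.4548, -1.7283, -2.5225]  P^+=[0.2767 0.4959 0.1781; 0.4959 5.2969 1.6219; 0.1781 1.6219 1.7970]

P_post[2,1] = 1.6219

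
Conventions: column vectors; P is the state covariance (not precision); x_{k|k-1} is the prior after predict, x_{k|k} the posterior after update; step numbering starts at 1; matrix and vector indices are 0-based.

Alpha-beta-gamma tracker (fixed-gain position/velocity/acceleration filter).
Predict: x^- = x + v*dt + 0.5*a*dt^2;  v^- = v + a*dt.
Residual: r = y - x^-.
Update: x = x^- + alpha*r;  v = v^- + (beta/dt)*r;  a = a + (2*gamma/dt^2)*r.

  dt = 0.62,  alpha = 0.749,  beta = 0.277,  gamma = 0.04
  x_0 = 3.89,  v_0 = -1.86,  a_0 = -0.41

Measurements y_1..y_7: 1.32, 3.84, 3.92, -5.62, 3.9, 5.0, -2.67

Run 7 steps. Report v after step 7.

step 1: x_pred=2.6580  r=-1.3380  x^+=1.6558  v^+=-2.7120  a^+=-0.6885
step 2: x_pred=-0.1579  r=3.9979  x^+=2.8365  v^+=-1.3527  a^+=0.1436
step 3: x_pred=2.0255  r=1.8945  x^+=3.4445  v^+=-0.4172  a^+=0.5379
step 4: x_pred=3.2892  r=-8.9092  x^+=-3.3838  v^+=-4.0641  a^+=-1.3163
step 5: x_pred=-6.1566  r=10.0566  x^+=1.3758  v^+=-0.3872  a^+=0.7766
step 6: x_pred=1.2850  r=3.7150  x^+=4.0675  v^+=1.7541  a^+=1.5498
step 7: x_pred=5.4529  r=-8.1229  x^+=-0.6311  v^+=-0.9142  a^+=-0.1407

v_post = -0.9142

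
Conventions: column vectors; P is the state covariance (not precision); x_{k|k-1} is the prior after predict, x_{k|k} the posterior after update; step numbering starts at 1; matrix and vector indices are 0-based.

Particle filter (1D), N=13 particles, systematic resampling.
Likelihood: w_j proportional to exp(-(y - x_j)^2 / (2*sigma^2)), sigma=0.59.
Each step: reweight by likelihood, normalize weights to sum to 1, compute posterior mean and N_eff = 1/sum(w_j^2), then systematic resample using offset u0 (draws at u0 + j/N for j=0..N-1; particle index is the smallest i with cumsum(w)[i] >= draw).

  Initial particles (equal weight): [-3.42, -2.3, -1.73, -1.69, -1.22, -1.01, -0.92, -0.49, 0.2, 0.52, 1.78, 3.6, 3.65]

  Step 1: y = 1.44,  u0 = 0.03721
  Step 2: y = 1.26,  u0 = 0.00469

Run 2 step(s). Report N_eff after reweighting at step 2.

step 1: w=[0.0000, 0.0000, 0.0000, 0.0000, 0.0000, 0.0001, 0.0003, 0.0038, 0.0871, 0.2352, 0.6718, 0.0010, 0.0007]  mean=1.3394  Neff=1.9446  idx=[8, 9, 9, 9, 10, 10, 10, 10, 10, 10, 10, 10, 10]
step 2: w=[0.0260, 0.0594, 0.0594, 0.0594, 0.0884, 0.0884, 0.0884, 0.0884, 0.0884, 0.0884, 0.0884, 0.0884, 0.0884]  mean=1.5145  Neff=12.2497  idx=[0, 1, 3, 4, 5, 6, 6, 7, 8, 9, 10, 11, 12]

N_eff = 12.2497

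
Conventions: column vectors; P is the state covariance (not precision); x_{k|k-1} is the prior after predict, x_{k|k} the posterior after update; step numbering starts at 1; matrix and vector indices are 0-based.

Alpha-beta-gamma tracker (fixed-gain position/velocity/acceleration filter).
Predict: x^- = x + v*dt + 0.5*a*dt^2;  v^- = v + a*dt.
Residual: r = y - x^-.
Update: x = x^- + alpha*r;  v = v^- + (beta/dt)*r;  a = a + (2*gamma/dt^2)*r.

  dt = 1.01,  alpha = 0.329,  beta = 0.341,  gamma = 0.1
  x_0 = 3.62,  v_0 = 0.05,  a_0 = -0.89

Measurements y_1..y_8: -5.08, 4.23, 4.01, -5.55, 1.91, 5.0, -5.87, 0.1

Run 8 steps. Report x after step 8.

step 1: x_pred=3.2166  r=-8.2966  x^+=0.4870  v^+=-3.6500  a^+=-2.5166
step 2: x_pred=-4.4831  r=8.7131  x^+=-1.6165  v^+=-3.2500  a^+=-0.8083
step 3: x_pred=-5.3113  r=9.3213  x^+=-2.2446  v^+=-0.9193  a^+=1.0192
step 4: x_pred=-2.6533  r=-2.8967  x^+=-3.6063  v^+=-0.8679  a^+=0.4513
step 5: x_pred=-4.2528  r=6.1628  x^+=-2.2252  v^+=1.6686  a^+=1.6595
step 6: x_pred=0.3065  r=4.6935  x^+=1.8506  v^+=4.9293  a^+=2.5798
step 7: x_pred=8.1451  r=-14.0151  x^+=3.5341  v^+=2.8031  a^+=-0.1680
step 8: x_pred=6.2795  r=-6.1795  x^+=4.2465  v^+=0.5470  a^+=-1.3796

x_post = 4.2465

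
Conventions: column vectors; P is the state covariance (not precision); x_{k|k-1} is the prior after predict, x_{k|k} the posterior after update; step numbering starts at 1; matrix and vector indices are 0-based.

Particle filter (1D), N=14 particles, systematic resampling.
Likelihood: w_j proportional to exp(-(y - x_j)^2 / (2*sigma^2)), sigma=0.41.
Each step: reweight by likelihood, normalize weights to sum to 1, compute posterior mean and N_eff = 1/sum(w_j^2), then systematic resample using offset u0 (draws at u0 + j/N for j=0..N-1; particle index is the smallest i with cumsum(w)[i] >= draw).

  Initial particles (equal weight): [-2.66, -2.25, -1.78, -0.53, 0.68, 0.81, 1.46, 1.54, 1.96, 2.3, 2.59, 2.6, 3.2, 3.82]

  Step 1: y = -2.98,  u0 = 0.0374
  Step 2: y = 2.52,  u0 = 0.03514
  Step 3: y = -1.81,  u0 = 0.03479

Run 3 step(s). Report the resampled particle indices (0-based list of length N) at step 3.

resampled_idx = [0, 1, 2, 3, 4, 5, 6, 7, 8, 9, 10, 11, 12, 13]

step 1: w=[0.7712, 0.2143, 0.0144, 0.0000, 0.0000, 0.0000, 0.0000, 0.0000, 0.0000, 0.0000, 0.0000, 0.0000, 0.0000, 0.0000]  mean=-2.5594  Neff=1.5602  idx=[0, 0, 0, 0, 0, 0, 0, 0, 0, 0, 0, 1, 1, 1]
step 2: w=[0.0000, 0.0000, 0.0000, 0.0000, 0.0000, 0.0000, 0.0000, 0.0000, 0.0000, 0.0000, 0.0000, 0.3333, 0.3333, 0.3333]  mean=-2.2500  Neff=3.0001  idx=[11, 11, 11, 11, 11, 12, 12, 12, 12, 13, 13, 13, 13, 13]
step 3: w=[0.0714, 0.0714, 0.0714, 0.0714, 0.0714, 0.0714, 0.0714, 0.0714, 0.0714, 0.0714, 0.0714, 0.0714, 0.0714, 0.0714]  mean=-2.2500  Neff=14.0000  idx=[0, 1, 2, 3, 4, 5, 6, 7, 8, 9, 10, 11, 12, 13]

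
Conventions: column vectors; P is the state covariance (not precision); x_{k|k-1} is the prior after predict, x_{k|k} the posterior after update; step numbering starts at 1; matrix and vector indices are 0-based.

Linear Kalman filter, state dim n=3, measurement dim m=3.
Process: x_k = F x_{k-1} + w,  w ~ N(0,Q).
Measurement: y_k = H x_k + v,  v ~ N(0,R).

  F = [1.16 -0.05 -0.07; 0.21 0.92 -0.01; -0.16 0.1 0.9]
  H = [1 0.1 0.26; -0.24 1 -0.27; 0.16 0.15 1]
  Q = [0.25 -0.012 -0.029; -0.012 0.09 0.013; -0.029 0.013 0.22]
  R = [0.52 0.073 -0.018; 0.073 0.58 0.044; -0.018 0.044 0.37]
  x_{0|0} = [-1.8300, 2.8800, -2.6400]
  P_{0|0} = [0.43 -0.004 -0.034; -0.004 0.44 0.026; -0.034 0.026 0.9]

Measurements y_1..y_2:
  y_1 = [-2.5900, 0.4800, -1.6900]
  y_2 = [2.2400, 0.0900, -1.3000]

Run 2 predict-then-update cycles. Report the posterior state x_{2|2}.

step 1: x^-=[-2.0820, 2.2917, -1.7952]  P^-=[0.8403 0.0681 -0.2054; 0.0681 0.4796 0.0465; -0.2054 0.0465 0.9790]  S=[1.3405 -0.0038 0.1820; -0.0038 1.0949 -0.0695; 0.1820 -0.0695 1.3328]  K=[0.6099 -0.0776 -0.1329; 0.0822 0.4187 0.1076; -0.0576 -0.1087 0.7173]  nu=[-0.2704, -2.7961, 0.0946]  x^+=[-2.0425, 1.1089, -1.4080]  P^+=[0.3421 0.0421 -0.1246; 0.0421 0.2664 0.0101; -0.1246 0.0101 0.2801]
step 2: x^-=[-2.3262, 0.6053, -0.8295]  P^-=[0.7278 0.1064 -0.2383; 0.1064 0.3472 0.0027; -0.2383 0.0027 0.4947]  S=[1.1822 0.0820 0.0021; 0.0820 0.9218 0.0179; 0.0021 0.0179 0.8208]  K=[0.5761 -0.0530 -0.1293; 0.0964 0.3381 0.0799; -0.0878 -0.0829 0.5588]  nu=[4.7214, -1.2976, -0.1891]  x^+=[0.4870, 0.6066, -1.2420]  P^+=[0.3242 0.0510 -0.1201; 0.0510 0.2193 0.0017; -0.1201 0.0017 0.2236]

x_post = [0.4870, 0.6066, -1.2420]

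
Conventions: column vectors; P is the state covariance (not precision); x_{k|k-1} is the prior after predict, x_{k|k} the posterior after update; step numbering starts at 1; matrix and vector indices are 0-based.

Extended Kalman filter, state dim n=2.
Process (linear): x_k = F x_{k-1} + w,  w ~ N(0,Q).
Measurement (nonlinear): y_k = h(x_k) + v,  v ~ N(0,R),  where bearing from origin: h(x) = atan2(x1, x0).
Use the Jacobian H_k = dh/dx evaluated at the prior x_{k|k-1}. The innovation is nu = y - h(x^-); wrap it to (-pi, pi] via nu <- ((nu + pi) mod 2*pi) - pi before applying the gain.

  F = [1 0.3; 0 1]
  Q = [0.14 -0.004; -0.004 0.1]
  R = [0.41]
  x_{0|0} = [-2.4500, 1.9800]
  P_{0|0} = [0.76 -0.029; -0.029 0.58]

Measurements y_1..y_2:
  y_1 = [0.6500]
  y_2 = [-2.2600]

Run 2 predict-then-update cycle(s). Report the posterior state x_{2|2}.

x_post = [-1.8123, 2.2190]

step 1: x^-=[-1.8560, 1.9800]  P^-=[0.9348 0.1410; 0.1410 0.6800]  H_jac=[-0.2688 -0.2520]  S=[0.5398]  K=[-0.5313; -0.3876]  nu=[-1.6739]  x^+=[-0.9666, 2.6289]  P^+=[0.7824 0.0298; 0.0298 0.5989]
step 2: x^-=[-0.1780, 2.6289]  P^-=[0.9942 0.2055; 0.2055 0.6989]  H_jac=[-0.3787 -0.0256]  S=[0.5570]  K=[-0.6853; -0.1718]  nu=[2.3848]  x^+=[-1.8123, 2.2190]  P^+=[0.7326 0.1399; 0.1399 0.6824]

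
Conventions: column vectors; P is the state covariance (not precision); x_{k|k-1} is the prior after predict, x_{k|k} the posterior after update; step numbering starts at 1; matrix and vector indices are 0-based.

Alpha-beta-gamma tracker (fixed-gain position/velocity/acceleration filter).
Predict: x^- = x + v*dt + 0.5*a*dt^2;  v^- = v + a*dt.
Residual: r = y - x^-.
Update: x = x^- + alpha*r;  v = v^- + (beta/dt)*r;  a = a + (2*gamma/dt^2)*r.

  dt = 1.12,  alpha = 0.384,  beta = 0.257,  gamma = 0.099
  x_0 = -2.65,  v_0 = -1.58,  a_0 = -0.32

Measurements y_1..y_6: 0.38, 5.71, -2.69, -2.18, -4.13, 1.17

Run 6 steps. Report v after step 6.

step 1: x_pred=-4.6203  r=5.0003  x^+=-2.7002  v^+=-0.7910  a^+=0.4693
step 2: x_pred=-3.2918  r=9.0018  x^+=0.1649  v^+=1.8002  a^+=1.8902
step 3: x_pred=3.3666  r=-6.0566  x^+=1.0409  v^+=2.5274  a^+=0.9342
step 4: x_pred=4.4574  r=-6.6374  x^+=1.9086  v^+=2.0506  a^+=-0.1135
step 5: x_pred=4.1341  r=-8.2641  x^+=0.9607  v^+=0.0271  a^+=-1.4180
step 6: x_pred=0.1017  r=1.0683  x^+=0.5119  v^+=-1.3159  a^+=-1.2493

v_post = -1.3159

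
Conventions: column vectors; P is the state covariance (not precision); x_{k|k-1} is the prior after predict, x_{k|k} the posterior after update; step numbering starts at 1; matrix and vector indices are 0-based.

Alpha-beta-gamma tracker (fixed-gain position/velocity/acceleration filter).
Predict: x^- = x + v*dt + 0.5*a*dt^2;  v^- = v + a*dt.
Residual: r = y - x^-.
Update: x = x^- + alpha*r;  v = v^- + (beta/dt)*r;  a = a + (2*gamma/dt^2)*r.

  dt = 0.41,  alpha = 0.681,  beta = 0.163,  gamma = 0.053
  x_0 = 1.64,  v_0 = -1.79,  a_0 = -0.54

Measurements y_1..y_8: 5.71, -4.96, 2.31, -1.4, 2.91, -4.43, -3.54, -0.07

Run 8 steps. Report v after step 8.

step 1: x_pred=0.8607  r=4.8493  x^+=4.1631  v^+=-0.0835  a^+=2.5178
step 2: x_pred=4.3405  r=-9.3005  x^+=-1.9932  v^+=-2.7487  a^+=-3.3468
step 3: x_pred=-3.4014  r=5.7114  x^+=0.4881  v^+=-1.8503  a^+=0.2547
step 4: x_pred=-0.2491  r=-1.1509  x^+=-1.0329  v^+=-2.2034  a^+=-0.4710
step 5: x_pred=-1.9758  r=4.8858  x^+=1.3514  v^+=-0.4541  a^+=2.6099
step 6: x_pred=1.3846  r=-5.8146  x^+=-2.5751  v^+=-1.6957  a^+=-1.0567
step 7: x_pred=-3.3592  r=-0.1808  x^+=-3.4823  v^+=-2.2008  a^+=-1.1707
step 8: x_pred=-4.4830  r=4.4130  x^+=-1.4778  v^+=-0.9263  a^+=1.6121

v_post = -0.9263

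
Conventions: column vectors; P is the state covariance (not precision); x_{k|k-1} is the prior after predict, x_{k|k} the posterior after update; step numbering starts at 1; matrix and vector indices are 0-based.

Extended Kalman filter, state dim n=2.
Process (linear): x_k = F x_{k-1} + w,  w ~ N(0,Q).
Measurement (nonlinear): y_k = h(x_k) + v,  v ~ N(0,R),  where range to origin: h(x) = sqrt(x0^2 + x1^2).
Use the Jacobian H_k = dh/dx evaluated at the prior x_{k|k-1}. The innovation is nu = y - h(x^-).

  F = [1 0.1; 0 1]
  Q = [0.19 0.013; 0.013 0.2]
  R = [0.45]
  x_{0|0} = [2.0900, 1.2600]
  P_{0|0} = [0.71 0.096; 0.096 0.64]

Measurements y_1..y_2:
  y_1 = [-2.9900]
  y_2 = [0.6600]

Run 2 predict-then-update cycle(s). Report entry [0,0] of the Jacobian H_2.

step 1: x^-=[2.2160, 1.2600]  P^-=[0.9256 0.1730; 0.1730 0.8400]  H_jac=[0.8693 0.4943]  S=[1.5034]  K=[0.5921; 0.3762]  nu=[-5.5392]  x^+=[-1.0637, -0.8239]  P^+=[0.3985 -0.1619; -0.1619 0.6272]
step 2: x^-=[-1.1461, -0.8239]  P^-=[0.5624 -0.0862; -0.0862 0.8272]  H_jac=[-0.8120 -0.5837]  S=[1.0210]  K=[-0.3980; -0.4044]  nu=[-0.7515]  x^+=[-0.8470, -0.5200]  P^+=[0.4007 -0.2505; -0.2505 0.6602]

H_jac[0,0] = -0.8120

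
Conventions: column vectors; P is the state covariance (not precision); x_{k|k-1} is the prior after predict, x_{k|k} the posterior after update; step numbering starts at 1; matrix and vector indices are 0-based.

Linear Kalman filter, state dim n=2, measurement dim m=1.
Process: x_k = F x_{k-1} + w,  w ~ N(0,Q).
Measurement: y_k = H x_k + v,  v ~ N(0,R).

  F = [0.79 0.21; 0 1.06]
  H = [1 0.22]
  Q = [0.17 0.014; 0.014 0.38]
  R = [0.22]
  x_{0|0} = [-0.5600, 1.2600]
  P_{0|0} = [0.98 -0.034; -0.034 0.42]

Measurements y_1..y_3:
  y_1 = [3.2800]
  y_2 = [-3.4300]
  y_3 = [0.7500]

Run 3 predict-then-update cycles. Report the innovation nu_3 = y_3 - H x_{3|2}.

innov = [2.1030]

step 1: x^-=[-0.1778, 1.3356]  P^-=[0.7889 0.0790; 0.0790 0.8519]  S=[1.0849]  K=[0.7432; 0.2456]  nu=[3.1640]  x^+=[2.1736, 2.1127]  P^+=[0.1897 -0.1190; -0.1190 0.7865]
step 2: x^-=[2.1608, 2.2394]  P^-=[0.2836 0.0894; 0.0894 1.2637]  S=[0.6041]  K=[0.5020; 0.6082]  nu=[-6.0835]  x^+=[-0.8931, -1.4608]  P^+=[0.1313 -0.0950; -0.0950 1.0402]
step 3: x^-=[-1.0123, -1.5485]  P^-=[0.2663 0.1660; 0.1660 1.5488]  S=[0.6343]  K=[0.4774; 0.7988]  nu=[2.1030]  x^+=[-0.0083, 0.1315]  P^+=[0.1217 -0.0759; -0.0759 1.1440]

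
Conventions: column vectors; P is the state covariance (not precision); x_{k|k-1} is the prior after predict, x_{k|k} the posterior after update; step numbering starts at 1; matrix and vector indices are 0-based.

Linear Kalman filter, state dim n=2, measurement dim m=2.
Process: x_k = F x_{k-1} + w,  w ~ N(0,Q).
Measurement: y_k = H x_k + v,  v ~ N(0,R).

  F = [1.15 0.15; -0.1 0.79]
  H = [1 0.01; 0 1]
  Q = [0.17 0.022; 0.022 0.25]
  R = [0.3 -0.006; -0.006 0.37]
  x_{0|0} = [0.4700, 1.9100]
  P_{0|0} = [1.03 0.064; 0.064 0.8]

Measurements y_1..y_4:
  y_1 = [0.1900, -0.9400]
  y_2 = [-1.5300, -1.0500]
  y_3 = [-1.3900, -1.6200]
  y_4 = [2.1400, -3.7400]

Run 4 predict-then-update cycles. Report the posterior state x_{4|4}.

x_post = [0.4909, -2.1107]

step 1: x^-=[0.8270, 1.4619]  P^-=[1.5723 0.0555; 0.0555 0.7495]  S=[1.8734 0.0570; 0.0570 1.1195]  K=[0.8393 0.0069; 0.0133 0.6688]  nu=[-0.6516, -2.4019]  x^+=[0.2636, -0.1532]  P^+=[0.2518 -0.0025; -0.0025 0.2474]
step 2: x^-=[0.2802, -0.1474]  P^-=[0.5077 0.0201; 0.0201 0.4073]  S=[0.8081 0.0182; 0.0182 0.7773]  K=[0.6282 0.0112; 0.0182 0.5236]  nu=[-1.8087, -0.9026]  x^+=[-0.8662, -0.6528]  P^+=[0.1884 0.0004; 0.0004 0.1936]
step 3: x^-=[-1.0940, -0.4291]  P^-=[0.4236 0.0236; 0.0236 0.3727]  S=[0.7241 0.0213; 0.0213 0.7427]  K=[0.5849 0.0150; 0.0230 0.5011]  nu=[-0.2917, -1.1909]  x^+=[-1.2825, -1.0326]  P^+=[0.1754 0.0020; 0.0020 0.1853]
step 4: x^-=[-1.6297, -0.6875]  P^-=[0.4068 0.0256; 0.0256 0.3671]  S=[0.7073 0.0233; 0.0233 0.7371]  K=[0.5749 0.0166; 0.0250 0.4972]  nu=[3.7766, -3.0525]  x^+=[0.4909, -2.1107]  P^+=[0.1723 0.0027; 0.0027 0.1838]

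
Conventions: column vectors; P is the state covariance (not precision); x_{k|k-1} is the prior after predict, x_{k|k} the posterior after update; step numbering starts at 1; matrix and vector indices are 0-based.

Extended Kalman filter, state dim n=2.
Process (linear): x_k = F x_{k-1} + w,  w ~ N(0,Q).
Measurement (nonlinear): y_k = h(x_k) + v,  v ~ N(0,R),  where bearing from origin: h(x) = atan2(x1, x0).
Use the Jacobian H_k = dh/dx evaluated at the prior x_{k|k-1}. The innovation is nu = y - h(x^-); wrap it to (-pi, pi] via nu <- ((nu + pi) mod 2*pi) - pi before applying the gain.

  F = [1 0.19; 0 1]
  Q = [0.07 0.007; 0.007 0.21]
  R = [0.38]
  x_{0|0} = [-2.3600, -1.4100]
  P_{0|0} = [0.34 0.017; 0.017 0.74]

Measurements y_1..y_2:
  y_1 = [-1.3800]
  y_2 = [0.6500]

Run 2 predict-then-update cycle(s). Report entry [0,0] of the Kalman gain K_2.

K[0,0] = 0.0508

step 1: x^-=[-2.6279, -1.4100]  P^-=[0.4432 0.1646; 0.1646 0.9500]  H_jac=[0.1585 -0.2955]  S=[0.4587]  K=[0.0471; -0.5551]  nu=[1.2691]  x^+=[-2.5681, -2.1145]  P^+=[0.4422 0.1766; 0.1766 0.8087]
step 2: x^-=[-2.9698, -2.1145]  P^-=[0.6085 0.3373; 0.3373 1.0187]  H_jac=[0.1591 -0.2234]  S=[0.4223]  K=[0.0508; -0.4120]  nu=[-3.1103]  x^+=[-3.1278, -0.8332]  P^+=[0.6074 0.3461; 0.3461 0.9470]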